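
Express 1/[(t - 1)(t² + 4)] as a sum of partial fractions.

Cover-up at t = 1: α = 1/(1² + 4) = 1/5. Then β = -α = -1/5, γ = -α·(0 + 1) = -1/5
Result: (1/5)/(t - 1) - ((1/5)t + 1/5)/(t² + 4)


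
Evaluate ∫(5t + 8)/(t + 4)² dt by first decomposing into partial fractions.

Decompose: A = 5, B = 5·(-4) + 8 = -12, so (5t + 8)/(t + 4)² = 5/(t + 4) - 12/(t + 4)². Integrate: ∫ A/(t + 4) dt = 5 ln|(t + 4)|; ∫ B/(t + 4)² dt = 12/(t + 4). Sum: 5 ln|(t + 4)| + 12/(t + 4) + C


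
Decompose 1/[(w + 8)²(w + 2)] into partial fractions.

Cover-up at w=-2: C = 1/(-2 + 8)² = 1/36. Cover-up at w=-8: B = 1/(-8 + 2) = -1/6. Comparing w² coeff: A = -C = -1/36
Result: (-1/36)/(w + 8) - (1/6)/(w + 8)² + (1/36)/(w + 2)


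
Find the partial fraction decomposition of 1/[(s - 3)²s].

Cover-up at s=0: R = 1/(0 - 3)² = 1/9. Cover-up at s=3: Q = 1/(3 - 0) = 1/3. Comparing s² coeff: P = -R = -1/9
Result: (-1/9)/(s - 3) + (1/3)/(s - 3)² + (1/9)/s


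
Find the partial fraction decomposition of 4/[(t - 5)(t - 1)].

4/(t - 5)(t - 1) = P/(t - 5) + Q/(t - 1). P = 4/(5 - 1) = 1, Q = 4/(1 - 5) = -1
Result: 1/(t - 5) - 1/(t - 1)


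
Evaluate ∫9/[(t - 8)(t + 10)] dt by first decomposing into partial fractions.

Decompose: 9/[(t - 8)(t + 10)] = (1/2)/(t - 8) - (1/2)/(t + 10). Integrate each term: (1/2) ln|(t - 8)| - (1/2) ln|(t + 10)| + C


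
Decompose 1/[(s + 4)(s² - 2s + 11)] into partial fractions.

Cover-up at s = -4: α = 1/((-4)² - 2·(-4) + 11) = 1/35. Then β = -α = -1/35, γ = -α·(-2 - 4) = 6/35
Result: (1/35)/(s + 4) - ((1/35)s - 6/35)/(s² - 2s + 11)


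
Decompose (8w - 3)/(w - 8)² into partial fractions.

(8w - 3) = P(w - 8) + Q. At w = 8: Q = 8·8 - 3 = 61. Coeff of w: P = 8
Result: 8/(w - 8) + 61/(w - 8)²


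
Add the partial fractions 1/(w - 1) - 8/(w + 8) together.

Common denominator (w - 1)(w + 8). Numerator: 1(w + 8) - 8(w - 1) = (w + 8) - (8w - 8) = -7w + 16
Result: (-7w + 16)/[(w - 1)(w + 8)]


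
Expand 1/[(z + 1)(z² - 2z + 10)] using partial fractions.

Cover-up at z = -1: P = 1/((-1)² - 2·(-1) + 10) = 1/13. Then Q = -P = -1/13, R = -P·(-2 - 1) = 3/13
Result: (1/13)/(z + 1) - ((1/13)z - 3/13)/(z² - 2z + 10)


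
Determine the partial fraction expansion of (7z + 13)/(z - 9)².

(7z + 13) = P(z - 9) + Q. At z = 9: Q = 7·9 + 13 = 76. Coeff of z: P = 7
Result: 7/(z - 9) + 76/(z - 9)²


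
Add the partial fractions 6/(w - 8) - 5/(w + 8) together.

Common denominator (w - 8)(w + 8). Numerator: 6(w + 8) - 5(w - 8) = (6w + 48) - (5w - 40) = w + 88
Result: (w + 88)/[(w - 8)(w + 8)]


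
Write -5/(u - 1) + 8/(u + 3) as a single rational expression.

Common denominator (u - 1)(u + 3). Numerator: -5(u + 3) + 8(u - 1) = (-5u - 15) + (8u - 8) = 3u - 23
Result: (3u - 23)/[(u - 1)(u + 3)]


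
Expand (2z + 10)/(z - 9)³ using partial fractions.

(2z + 10) = P(z - 9)² + Q(z - 9) + R. At z = 9: R = 2·9 + 10 = 28. Coefficients: P = 0, Q = 2
Result: 2/(z - 9)² + 28/(z - 9)³


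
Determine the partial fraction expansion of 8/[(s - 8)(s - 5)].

8/(s - 8)(s - 5) = α/(s - 8) + β/(s - 5). α = 8/(8 - 5) = 8/3, β = 8/(5 - 8) = -8/3
Result: (8/3)/(s - 8) - (8/3)/(s - 5)


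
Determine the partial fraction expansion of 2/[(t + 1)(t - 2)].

2/(t + 1)(t - 2) = P/(t + 1) + Q/(t - 2). P = 2/(-1 - 2) = -2/3, Q = 2/(2 + 1) = 2/3
Result: (-2/3)/(t + 1) + (2/3)/(t - 2)


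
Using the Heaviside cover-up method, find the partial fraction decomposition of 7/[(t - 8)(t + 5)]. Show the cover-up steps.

Cover (t - 8): set t=8, get α = 7/(8 + 5) = 7/13. Cover (t + 5): set t=-5, get β = 7/(-5 - 8) = -7/13.
Result: (7/13)/(t - 8) - (7/13)/(t + 5)


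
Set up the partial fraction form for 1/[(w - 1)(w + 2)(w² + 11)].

Two linear + quadratic: α/(w - 1) + β/(w + 2) + (γw + δ)/(w² + 11)


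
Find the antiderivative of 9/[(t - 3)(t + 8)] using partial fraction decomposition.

Decompose: 9/[(t - 3)(t + 8)] = (9/11)/(t - 3) - (9/11)/(t + 8). Integrate each term: (9/11) ln|(t - 3)| - (9/11) ln|(t + 8)| + C


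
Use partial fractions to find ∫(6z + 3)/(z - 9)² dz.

Decompose: A = 6, B = 6·9 + 3 = 57, so (6z + 3)/(z - 9)² = 6/(z - 9) + 57/(z - 9)². Integrate: ∫ A/(z - 9) dz = 6 ln|(z - 9)|; ∫ B/(z - 9)² dz = -57/(z - 9). Sum: 6 ln|(z - 9)| - 57/(z - 9) + C


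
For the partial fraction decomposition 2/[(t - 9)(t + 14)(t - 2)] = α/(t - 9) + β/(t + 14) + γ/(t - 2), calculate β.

Cover-up at t = -14: β = 2/[(-14 - 9)(-14 - 2)] = 2/[(-23)(-16)] = 2/368 = 1/184


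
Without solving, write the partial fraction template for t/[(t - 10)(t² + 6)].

Linear + irreducible quadratic: α/(t - 10) + (βt + γ)/(t² + 6)


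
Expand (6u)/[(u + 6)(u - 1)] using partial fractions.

At u=-6: A = (6·(-6) + 0)/(-6 - 1) = 36/7. At u=1: B = (6·1 + 0)/(1 + 6) = 6/7
Result: (36/7)/(u + 6) + (6/7)/(u - 1)


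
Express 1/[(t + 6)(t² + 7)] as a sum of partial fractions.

Cover-up at t = -6: α = 1/((-6)² + 7) = 1/43. Then β = -α = -1/43, γ = -α·(0 - 6) = 6/43
Result: (1/43)/(t + 6) - ((1/43)t - 6/43)/(t² + 7)


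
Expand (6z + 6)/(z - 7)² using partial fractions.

(6z + 6) = α(z - 7) + β. At z = 7: β = 6·7 + 6 = 48. Coeff of z: α = 6
Result: 6/(z - 7) + 48/(z - 7)²


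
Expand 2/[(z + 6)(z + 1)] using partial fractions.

2/(z + 6)(z + 1) = P/(z + 6) + Q/(z + 1). P = 2/(-6 + 1) = -2/5, Q = 2/(-1 + 6) = 2/5
Result: (-2/5)/(z + 6) + (2/5)/(z + 1)


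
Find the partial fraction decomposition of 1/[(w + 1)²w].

Cover-up at w=0: C = 1/(0 + 1)² = 1. Cover-up at w=-1: B = 1/(-1 - 0) = -1. Comparing w² coeff: A = -C = -1
Result: -1/(w + 1) - 1/(w + 1)² + 1/w


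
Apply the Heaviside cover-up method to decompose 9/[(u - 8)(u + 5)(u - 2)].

Cover (u - 8), u=8: A = 9/[(8 + 5)(8 - 2)] = 3/26. Cover (u + 5), u=-5: B = 9/[(-5 - 8)(-5 - 2)] = 9/91. Cover (u - 2), u=2: C = 9/[(2 - 8)(2 + 5)] = -3/14.
Result: (3/26)/(u - 8) + (9/91)/(u + 5) - (3/14)/(u - 2)


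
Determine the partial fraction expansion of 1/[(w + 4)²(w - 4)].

Cover-up at w=4: R = 1/(4 + 4)² = 1/64. Cover-up at w=-4: Q = 1/(-4 - 4) = -1/8. Comparing w² coeff: P = -R = -1/64
Result: (-1/64)/(w + 4) - (1/8)/(w + 4)² + (1/64)/(w - 4)


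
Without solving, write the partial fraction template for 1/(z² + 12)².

Repeated quadratic factor: (αz + β)/(z² + 12) + (γz + δ)/(z² + 12)²


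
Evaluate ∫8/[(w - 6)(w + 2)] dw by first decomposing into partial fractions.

Decompose: 8/[(w - 6)(w + 2)] = 1/(w - 6) - 1/(w + 2). Integrate each term: ln|(w - 6)| - ln|(w + 2)| + C


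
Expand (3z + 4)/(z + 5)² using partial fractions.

(3z + 4) = α(z + 5) + β. At z = -5: β = 3·(-5) + 4 = -11. Coeff of z: α = 3
Result: 3/(z + 5) - 11/(z + 5)²


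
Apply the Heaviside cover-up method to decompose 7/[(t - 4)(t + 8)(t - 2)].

Cover (t - 4), t=4: A = 7/[(4 + 8)(4 - 2)] = 7/24. Cover (t + 8), t=-8: B = 7/[(-8 - 4)(-8 - 2)] = 7/120. Cover (t - 2), t=2: C = 7/[(2 - 4)(2 + 8)] = -7/20.
Result: (7/24)/(t - 4) + (7/120)/(t + 8) - (7/20)/(t - 2)


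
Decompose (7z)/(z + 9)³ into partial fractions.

(7z) = A(z + 9)² + B(z + 9) + C. At z = -9: C = 7·(-9) + 0 = -63. Coefficients: A = 0, B = 7
Result: 7/(z + 9)² - 63/(z + 9)³


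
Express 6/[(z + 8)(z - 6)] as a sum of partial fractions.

6/(z + 8)(z - 6) = α/(z + 8) + β/(z - 6). α = 6/(-8 - 6) = -3/7, β = 6/(6 + 8) = 3/7
Result: (-3/7)/(z + 8) + (3/7)/(z - 6)


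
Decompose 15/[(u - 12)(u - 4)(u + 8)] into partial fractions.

Using cover-up method: A = 3/32, B = -5/32, C = 1/16
Result: (3/32)/(u - 12) - (5/32)/(u - 4) + (1/16)/(u + 8)


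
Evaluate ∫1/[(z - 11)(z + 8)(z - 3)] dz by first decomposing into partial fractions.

Cover-up: α = 1/152, β = 1/209, γ = -1/88. Decomposition: (1/152)/(z - 11) + (1/209)/(z + 8) - (1/88)/(z - 3). Integrate each term: (1/152) ln|(z - 11)| + (1/209) ln|(z + 8)| - (1/88) ln|(z - 3)| + C


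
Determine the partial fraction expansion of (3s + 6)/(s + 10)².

(3s + 6) = P(s + 10) + Q. At s = -10: Q = 3·(-10) + 6 = -24. Coeff of s: P = 3
Result: 3/(s + 10) - 24/(s + 10)²


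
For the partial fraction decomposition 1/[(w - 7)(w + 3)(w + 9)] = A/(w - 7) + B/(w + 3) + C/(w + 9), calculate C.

Cover-up at w = -9: C = 1/[(-9 - 7)(-9 + 3)] = 1/[(-16)(-6)] = 1/96


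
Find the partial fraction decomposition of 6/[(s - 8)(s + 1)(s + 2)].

Using cover-up method: α = 1/15, β = -2/3, γ = 3/5
Result: (1/15)/(s - 8) - (2/3)/(s + 1) + (3/5)/(s + 2)


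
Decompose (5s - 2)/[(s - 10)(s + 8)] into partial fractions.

At s=10: α = (5·10 - 2)/(10 + 8) = 8/3. At s=-8: β = (5·(-8) - 2)/(-8 - 10) = 7/3
Result: (8/3)/(s - 10) + (7/3)/(s + 8)


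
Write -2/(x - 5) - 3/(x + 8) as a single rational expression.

Common denominator (x - 5)(x + 8). Numerator: -2(x + 8) - 3(x - 5) = (-2x - 16) - (3x - 15) = -5x - 1
Result: (-5x - 1)/[(x - 5)(x + 8)]


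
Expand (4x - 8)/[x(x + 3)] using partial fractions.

At x=0: A = (4·0 - 8)/(0 + 3) = -8/3. At x=-3: B = (4·(-3) - 8)/(-3 - 0) = 20/3
Result: (-8/3)/x + (20/3)/(x + 3)


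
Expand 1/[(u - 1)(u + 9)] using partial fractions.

1/(u - 1)(u + 9) = A/(u - 1) + B/(u + 9). A = 1/(1 + 9) = 1/10, B = 1/(-9 - 1) = -1/10
Result: (1/10)/(u - 1) - (1/10)/(u + 9)


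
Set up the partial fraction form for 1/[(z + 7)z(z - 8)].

Three distinct linear factors: P/(z + 7) + Q/z + R/(z - 8)


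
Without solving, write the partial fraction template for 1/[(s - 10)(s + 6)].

Distinct linear factors: A/(s - 10) + B/(s + 6)


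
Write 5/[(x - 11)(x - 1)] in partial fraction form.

5/(x - 11)(x - 1) = A/(x - 11) + B/(x - 1). A = 5/(11 - 1) = 1/2, B = 5/(1 - 11) = -1/2
Result: (1/2)/(x - 11) - (1/2)/(x - 1)


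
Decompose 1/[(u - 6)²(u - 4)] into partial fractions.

Cover-up at u=4: γ = 1/(4 - 6)² = 1/4. Cover-up at u=6: β = 1/(6 - 4) = 1/2. Comparing u² coeff: α = -γ = -1/4
Result: (-1/4)/(u - 6) + (1/2)/(u - 6)² + (1/4)/(u - 4)


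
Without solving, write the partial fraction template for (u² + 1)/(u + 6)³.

Repeated linear factor (power 3): A/(u + 6) + B/(u + 6)² + C/(u + 6)³


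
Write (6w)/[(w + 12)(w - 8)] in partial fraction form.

At w=-12: P = (6·(-12) + 0)/(-12 - 8) = 18/5. At w=8: Q = (6·8 + 0)/(8 + 12) = 12/5
Result: (18/5)/(w + 12) + (12/5)/(w - 8)


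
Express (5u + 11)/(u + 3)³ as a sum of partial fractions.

(5u + 11) = P(u + 3)² + Q(u + 3) + R. At u = -3: R = 5·(-3) + 11 = -4. Coefficients: P = 0, Q = 5
Result: 5/(u + 3)² - 4/(u + 3)³


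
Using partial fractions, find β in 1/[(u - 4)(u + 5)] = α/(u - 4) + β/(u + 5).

Cover-up at u = -5: β = 1/(-5 - 4) = -1/9


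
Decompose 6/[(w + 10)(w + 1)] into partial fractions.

6/(w + 10)(w + 1) = α/(w + 10) + β/(w + 1). α = 6/(-10 + 1) = -2/3, β = 6/(-1 + 10) = 2/3
Result: (-2/3)/(w + 10) + (2/3)/(w + 1)


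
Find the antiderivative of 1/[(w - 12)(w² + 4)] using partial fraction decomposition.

Cover-up at w=12: α = 1/(12²+4) = 1/148. Coeff matching: β = -1/148, γ = -3/37. Decomposition: (1/148)/(w - 12) - ((1/148)w + 3/37)/(w² + 4). Integrate: linear → ln, quadratic → (1/2)ln + arctan: (1/148) ln|(w - 12)| - (1/296) ln(w² + 4) - (3/74) arctan(w/2) + C


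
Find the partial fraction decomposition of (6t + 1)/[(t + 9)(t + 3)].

At t=-9: α = (6·(-9) + 1)/(-9 + 3) = 53/6. At t=-3: β = (6·(-3) + 1)/(-3 + 9) = -17/6
Result: (53/6)/(t + 9) - (17/6)/(t + 3)


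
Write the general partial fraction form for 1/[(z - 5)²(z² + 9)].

Repeated linear + quadratic: A/(z - 5) + B/(z - 5)² + (Cz + D)/(z² + 9)


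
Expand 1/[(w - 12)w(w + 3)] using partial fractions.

Using cover-up method: α = 1/180, β = -1/36, γ = 1/45
Result: (1/180)/(w - 12) - (1/36)/w + (1/45)/(w + 3)


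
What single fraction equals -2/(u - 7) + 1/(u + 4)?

Common denominator (u - 7)(u + 4). Numerator: -2(u + 4) + 1(u - 7) = (-2u - 8) + (u - 7) = -u - 15
Result: (-u - 15)/[(u - 7)(u + 4)]


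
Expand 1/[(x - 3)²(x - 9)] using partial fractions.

Cover-up at x=9: R = 1/(9 - 3)² = 1/36. Cover-up at x=3: Q = 1/(3 - 9) = -1/6. Comparing x² coeff: P = -R = -1/36
Result: (-1/36)/(x - 3) - (1/6)/(x - 3)² + (1/36)/(x - 9)


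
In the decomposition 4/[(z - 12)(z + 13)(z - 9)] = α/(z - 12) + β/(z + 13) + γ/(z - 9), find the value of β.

Cover-up at z = -13: β = 4/[(-13 - 12)(-13 - 9)] = 4/[(-25)(-22)] = 4/550 = 2/275


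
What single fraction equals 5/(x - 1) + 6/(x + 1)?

Common denominator (x - 1)(x + 1). Numerator: 5(x + 1) + 6(x - 1) = (5x + 5) + (6x - 6) = 11x - 1
Result: (11x - 1)/[(x - 1)(x + 1)]


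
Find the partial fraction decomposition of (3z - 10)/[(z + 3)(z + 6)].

At z=-3: A = (3·(-3) - 10)/(-3 + 6) = -19/3. At z=-6: B = (3·(-6) - 10)/(-6 + 3) = 28/3
Result: (-19/3)/(z + 3) + (28/3)/(z + 6)


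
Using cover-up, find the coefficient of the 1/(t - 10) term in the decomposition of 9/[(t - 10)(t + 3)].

Cover (t - 10), set t=10: 9/((t + 3) at t=10) = 9/(13) = 9/13


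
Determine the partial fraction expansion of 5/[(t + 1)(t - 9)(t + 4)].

Using cover-up method: A = -1/6, B = 1/26, C = 5/39
Result: (-1/6)/(t + 1) + (1/26)/(t - 9) + (5/39)/(t + 4)


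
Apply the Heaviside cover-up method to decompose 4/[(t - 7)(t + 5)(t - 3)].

Cover (t - 7), t=7: α = 4/[(7 + 5)(7 - 3)] = 1/12. Cover (t + 5), t=-5: β = 4/[(-5 - 7)(-5 - 3)] = 1/24. Cover (t - 3), t=3: γ = 4/[(3 - 7)(3 + 5)] = -1/8.
Result: (1/12)/(t - 7) + (1/24)/(t + 5) - (1/8)/(t - 3)


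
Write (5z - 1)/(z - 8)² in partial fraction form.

(5z - 1) = P(z - 8) + Q. At z = 8: Q = 5·8 - 1 = 39. Coeff of z: P = 5
Result: 5/(z - 8) + 39/(z - 8)²


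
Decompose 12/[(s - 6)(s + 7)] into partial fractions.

12/(s - 6)(s + 7) = A/(s - 6) + B/(s + 7). A = 12/(6 + 7) = 12/13, B = 12/(-7 - 6) = -12/13
Result: (12/13)/(s - 6) - (12/13)/(s + 7)


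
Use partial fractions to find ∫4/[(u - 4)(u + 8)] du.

Decompose: 4/[(u - 4)(u + 8)] = (1/3)/(u - 4) - (1/3)/(u + 8). Integrate each term: (1/3) ln|(u - 4)| - (1/3) ln|(u + 8)| + C


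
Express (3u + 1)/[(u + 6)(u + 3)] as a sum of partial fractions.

At u=-6: α = (3·(-6) + 1)/(-6 + 3) = 17/3. At u=-3: β = (3·(-3) + 1)/(-3 + 6) = -8/3
Result: (17/3)/(u + 6) - (8/3)/(u + 3)


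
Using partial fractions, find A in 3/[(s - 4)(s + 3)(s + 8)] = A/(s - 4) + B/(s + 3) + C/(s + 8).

Cover-up at s = 4: A = 3/[(4 + 3)(4 + 8)] = 3/[(7)(12)] = 3/84 = 1/28


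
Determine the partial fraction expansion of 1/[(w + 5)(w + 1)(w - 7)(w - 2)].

Using Heaviside cover-up: (-1/336)/(w + 5) + (1/96)/(w + 1) + (1/480)/(w - 7) - (1/105)/(w - 2)


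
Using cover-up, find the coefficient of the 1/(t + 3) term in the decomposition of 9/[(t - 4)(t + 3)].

Cover (t + 3), set t=-3: 9/((t - 4) at t=-3) = 9/(-7) = -9/7


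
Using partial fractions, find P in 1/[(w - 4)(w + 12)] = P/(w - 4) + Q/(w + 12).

Cover-up at w = 4: P = 1/(4 + 12) = 1/16


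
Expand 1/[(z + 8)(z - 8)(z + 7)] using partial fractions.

Using cover-up method: P = 1/16, Q = 1/240, R = -1/15
Result: (1/16)/(z + 8) + (1/240)/(z - 8) - (1/15)/(z + 7)


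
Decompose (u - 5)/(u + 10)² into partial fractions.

(u - 5) = α(u + 10) + β. At u = -10: β = 1·(-10) - 5 = -15. Coeff of u: α = 1
Result: 1/(u + 10) - 15/(u + 10)²


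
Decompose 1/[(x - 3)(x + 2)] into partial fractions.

1/(x - 3)(x + 2) = P/(x - 3) + Q/(x + 2). P = 1/(3 + 2) = 1/5, Q = 1/(-2 - 3) = -1/5
Result: (1/5)/(x - 3) - (1/5)/(x + 2)


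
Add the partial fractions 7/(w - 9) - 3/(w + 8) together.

Common denominator (w - 9)(w + 8). Numerator: 7(w + 8) - 3(w - 9) = (7w + 56) - (3w - 27) = 4w + 83
Result: (4w + 83)/[(w - 9)(w + 8)]


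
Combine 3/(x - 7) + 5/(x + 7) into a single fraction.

Common denominator (x - 7)(x + 7). Numerator: 3(x + 7) + 5(x - 7) = (3x + 21) + (5x - 35) = 8x - 14
Result: (8x - 14)/[(x - 7)(x + 7)]


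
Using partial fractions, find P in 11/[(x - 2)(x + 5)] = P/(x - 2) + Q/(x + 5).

Cover-up at x = 2: P = 11/(2 + 5) = 11/7


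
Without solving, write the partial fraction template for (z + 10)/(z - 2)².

Repeated linear factor: A/(z - 2) + B/(z - 2)²


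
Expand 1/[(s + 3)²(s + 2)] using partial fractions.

Cover-up at s=-2: C = 1/(-2 + 3)² = 1. Cover-up at s=-3: B = 1/(-3 + 2) = -1. Comparing s² coeff: A = -C = -1
Result: -1/(s + 3) - 1/(s + 3)² + 1/(s + 2)


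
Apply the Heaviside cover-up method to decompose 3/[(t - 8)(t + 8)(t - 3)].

Cover (t - 8), t=8: A = 3/[(8 + 8)(8 - 3)] = 3/80. Cover (t + 8), t=-8: B = 3/[(-8 - 8)(-8 - 3)] = 3/176. Cover (t - 3), t=3: C = 3/[(3 - 8)(3 + 8)] = -3/55.
Result: (3/80)/(t - 8) + (3/176)/(t + 8) - (3/55)/(t - 3)


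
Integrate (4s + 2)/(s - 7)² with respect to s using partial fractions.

Decompose: α = 4, β = 4·7 + 2 = 30, so (4s + 2)/(s - 7)² = 4/(s - 7) + 30/(s - 7)². Integrate: ∫ α/(s - 7) ds = 4 ln|(s - 7)|; ∫ β/(s - 7)² ds = -30/(s - 7). Sum: 4 ln|(s - 7)| - 30/(s - 7) + C


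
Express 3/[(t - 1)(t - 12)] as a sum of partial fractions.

3/(t - 1)(t - 12) = α/(t - 1) + β/(t - 12). α = 3/(1 - 12) = -3/11, β = 3/(12 - 1) = 3/11
Result: (-3/11)/(t - 1) + (3/11)/(t - 12)


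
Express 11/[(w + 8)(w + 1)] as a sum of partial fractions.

11/(w + 8)(w + 1) = P/(w + 8) + Q/(w + 1). P = 11/(-8 + 1) = -11/7, Q = 11/(-1 + 8) = 11/7
Result: (-11/7)/(w + 8) + (11/7)/(w + 1)


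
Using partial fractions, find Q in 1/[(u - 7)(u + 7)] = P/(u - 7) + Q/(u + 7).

Cover-up at u = -7: Q = 1/(-7 - 7) = -1/14


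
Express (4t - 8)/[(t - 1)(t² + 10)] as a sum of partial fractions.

At t=1: α = (4·1 - 8)/(1² + 10) = -4/11. β = -α = 4/11, γ = 4 - 1·α = 48/11
Result: (-4/11)/(t - 1) + ((4/11)t + 48/11)/(t² + 10)


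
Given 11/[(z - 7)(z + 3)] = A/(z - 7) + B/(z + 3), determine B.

Cover-up at z = -3: B = 11/(-3 - 7) = -11/10


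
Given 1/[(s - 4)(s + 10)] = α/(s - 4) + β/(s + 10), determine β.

Cover-up at s = -10: β = 1/(-10 - 4) = -1/14


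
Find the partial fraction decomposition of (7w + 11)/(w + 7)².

(7w + 11) = A(w + 7) + B. At w = -7: B = 7·(-7) + 11 = -38. Coeff of w: A = 7
Result: 7/(w + 7) - 38/(w + 7)²


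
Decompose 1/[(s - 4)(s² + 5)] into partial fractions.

Cover-up at s = 4: P = 1/(4² + 5) = 1/21. Then Q = -P = -1/21, R = -P·(0 + 4) = -4/21
Result: (1/21)/(s - 4) - ((1/21)s + 4/21)/(s² + 5)


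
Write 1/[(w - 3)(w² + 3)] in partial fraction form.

Cover-up at w = 3: A = 1/(3² + 3) = 1/12. Then B = -A = -1/12, C = -A·(0 + 3) = -1/4
Result: (1/12)/(w - 3) - ((1/12)w + 1/4)/(w² + 3)


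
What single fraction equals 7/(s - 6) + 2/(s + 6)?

Common denominator (s - 6)(s + 6). Numerator: 7(s + 6) + 2(s - 6) = (7s + 42) + (2s - 12) = 9s + 30
Result: (9s + 30)/[(s - 6)(s + 6)]


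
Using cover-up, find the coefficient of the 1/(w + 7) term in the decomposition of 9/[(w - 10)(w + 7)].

Cover (w + 7), set w=-7: 9/((w - 10) at w=-7) = 9/(-17) = -9/17


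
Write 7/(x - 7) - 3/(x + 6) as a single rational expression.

Common denominator (x - 7)(x + 6). Numerator: 7(x + 6) - 3(x - 7) = (7x + 42) - (3x - 21) = 4x + 63
Result: (4x + 63)/[(x - 7)(x + 6)]


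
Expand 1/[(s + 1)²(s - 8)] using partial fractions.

Cover-up at s=8: C = 1/(8 + 1)² = 1/81. Cover-up at s=-1: B = 1/(-1 - 8) = -1/9. Comparing s² coeff: A = -C = -1/81
Result: (-1/81)/(s + 1) - (1/9)/(s + 1)² + (1/81)/(s - 8)


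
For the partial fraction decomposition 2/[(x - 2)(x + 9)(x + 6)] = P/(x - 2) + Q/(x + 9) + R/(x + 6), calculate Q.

Cover-up at x = -9: Q = 2/[(-9 - 2)(-9 + 6)] = 2/[(-11)(-3)] = 2/33


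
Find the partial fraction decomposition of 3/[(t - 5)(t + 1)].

3/(t - 5)(t + 1) = α/(t - 5) + β/(t + 1). α = 3/(5 + 1) = 1/2, β = 3/(-1 - 5) = -1/2
Result: (1/2)/(t - 5) - (1/2)/(t + 1)


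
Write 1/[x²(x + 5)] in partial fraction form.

Cover-up at x=-5: γ = 1/(-5 - 0)² = 1/25. Cover-up at x=0: β = 1/(0 + 5) = 1/5. Comparing x² coeff: α = -γ = -1/25
Result: (-1/25)/x + (1/5)/x² + (1/25)/(x + 5)


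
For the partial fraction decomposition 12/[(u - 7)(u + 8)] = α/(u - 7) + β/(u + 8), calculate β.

Cover-up at u = -8: β = 12/(-8 - 7) = -12/15 = -4/5


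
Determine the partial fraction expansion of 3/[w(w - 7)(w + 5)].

Using cover-up method: α = -3/35, β = 1/28, γ = 1/20
Result: (-3/35)/w + (1/28)/(w - 7) + (1/20)/(w + 5)


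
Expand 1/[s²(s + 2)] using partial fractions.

Cover-up at s=-2: C = 1/(-2 - 0)² = 1/4. Cover-up at s=0: B = 1/(0 + 2) = 1/2. Comparing s² coeff: A = -C = -1/4
Result: (-1/4)/s + (1/2)/s² + (1/4)/(s + 2)


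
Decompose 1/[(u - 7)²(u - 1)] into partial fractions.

Cover-up at u=1: C = 1/(1 - 7)² = 1/36. Cover-up at u=7: B = 1/(7 - 1) = 1/6. Comparing u² coeff: A = -C = -1/36
Result: (-1/36)/(u - 7) + (1/6)/(u - 7)² + (1/36)/(u - 1)


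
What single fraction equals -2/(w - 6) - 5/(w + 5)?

Common denominator (w - 6)(w + 5). Numerator: -2(w + 5) - 5(w - 6) = (-2w - 10) - (5w - 30) = -7w + 20
Result: (-7w + 20)/[(w - 6)(w + 5)]


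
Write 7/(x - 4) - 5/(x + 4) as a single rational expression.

Common denominator (x - 4)(x + 4). Numerator: 7(x + 4) - 5(x - 4) = (7x + 28) - (5x - 20) = 2x + 48
Result: (2x + 48)/[(x - 4)(x + 4)]


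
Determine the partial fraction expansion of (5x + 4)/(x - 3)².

(5x + 4) = P(x - 3) + Q. At x = 3: Q = 5·3 + 4 = 19. Coeff of x: P = 5
Result: 5/(x - 3) + 19/(x - 3)²


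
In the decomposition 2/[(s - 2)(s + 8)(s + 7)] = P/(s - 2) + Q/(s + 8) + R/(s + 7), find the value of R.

Cover-up at s = -7: R = 2/[(-7 - 2)(-7 + 8)] = 2/[(-9)(1)] = -2/9


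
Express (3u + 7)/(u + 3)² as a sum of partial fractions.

(3u + 7) = A(u + 3) + B. At u = -3: B = 3·(-3) + 7 = -2. Coeff of u: A = 3
Result: 3/(u + 3) - 2/(u + 3)²


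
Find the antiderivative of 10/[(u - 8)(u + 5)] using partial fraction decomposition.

Decompose: 10/[(u - 8)(u + 5)] = (10/13)/(u - 8) - (10/13)/(u + 5). Integrate each term: (10/13) ln|(u - 8)| - (10/13) ln|(u + 5)| + C


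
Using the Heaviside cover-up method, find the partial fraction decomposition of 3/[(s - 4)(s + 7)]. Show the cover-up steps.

Cover (s - 4): set s=4, get α = 3/(4 + 7) = 3/11. Cover (s + 7): set s=-7, get β = 3/(-7 - 4) = -3/11.
Result: (3/11)/(s - 4) - (3/11)/(s + 7)


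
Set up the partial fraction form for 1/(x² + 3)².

Repeated quadratic factor: (αx + β)/(x² + 3) + (γx + δ)/(x² + 3)²


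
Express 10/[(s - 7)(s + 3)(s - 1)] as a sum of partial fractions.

Using cover-up method: A = 1/6, B = 1/4, C = -5/12
Result: (1/6)/(s - 7) + (1/4)/(s + 3) - (5/12)/(s - 1)


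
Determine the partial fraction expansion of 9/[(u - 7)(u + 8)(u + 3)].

Using cover-up method: A = 3/50, B = 3/25, C = -9/50
Result: (3/50)/(u - 7) + (3/25)/(u + 8) - (9/50)/(u + 3)


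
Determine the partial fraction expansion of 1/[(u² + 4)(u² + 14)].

Coefficient matching gives P = R = 0, Q = 1/(14-4) = 1/10, S = -Q = -1/10
Result: (1/10)/(u² + 4) - (1/10)/(u² + 14)


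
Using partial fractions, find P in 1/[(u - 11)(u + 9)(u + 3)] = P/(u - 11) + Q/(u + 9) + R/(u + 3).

Cover-up at u = 11: P = 1/[(11 + 9)(11 + 3)] = 1/[(20)(14)] = 1/280


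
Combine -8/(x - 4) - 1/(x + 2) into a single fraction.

Common denominator (x - 4)(x + 2). Numerator: -8(x + 2) - 1(x - 4) = (-8x - 16) - (x - 4) = -9x - 12
Result: (-9x - 12)/[(x - 4)(x + 2)]


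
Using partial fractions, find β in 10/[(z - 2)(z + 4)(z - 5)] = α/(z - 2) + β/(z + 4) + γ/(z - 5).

Cover-up at z = -4: β = 10/[(-4 - 2)(-4 - 5)] = 10/[(-6)(-9)] = 10/54 = 5/27


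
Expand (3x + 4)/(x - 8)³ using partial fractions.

(3x + 4) = P(x - 8)² + Q(x - 8) + R. At x = 8: R = 3·8 + 4 = 28. Coefficients: P = 0, Q = 3
Result: 3/(x - 8)² + 28/(x - 8)³


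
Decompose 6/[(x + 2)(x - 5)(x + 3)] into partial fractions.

Using cover-up method: P = -6/7, Q = 3/28, R = 3/4
Result: (-6/7)/(x + 2) + (3/28)/(x - 5) + (3/4)/(x + 3)


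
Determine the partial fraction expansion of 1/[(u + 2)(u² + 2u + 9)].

Cover-up at u = -2: P = 1/((-2)² + 2·(-2) + 9) = 1/9. Then Q = -P = -1/9, R = -P·(2 - 2) = 0
Result: (1/9)/(u + 2) - ((1/9)u)/(u² + 2u + 9)


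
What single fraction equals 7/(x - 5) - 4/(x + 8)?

Common denominator (x - 5)(x + 8). Numerator: 7(x + 8) - 4(x - 5) = (7x + 56) - (4x - 20) = 3x + 76
Result: (3x + 76)/[(x - 5)(x + 8)]


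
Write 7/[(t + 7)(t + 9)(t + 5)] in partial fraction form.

Using cover-up method: α = -7/4, β = 7/8, γ = 7/8
Result: (-7/4)/(t + 7) + (7/8)/(t + 9) + (7/8)/(t + 5)


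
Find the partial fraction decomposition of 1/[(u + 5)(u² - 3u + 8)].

Cover-up at u = -5: A = 1/((-5)² - 3·(-5) + 8) = 1/48. Then B = -A = -1/48, C = -A·(-3 - 5) = 1/6
Result: (1/48)/(u + 5) - ((1/48)u - 1/6)/(u² - 3u + 8)


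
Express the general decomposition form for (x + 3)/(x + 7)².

Repeated linear factor: α/(x + 7) + β/(x + 7)²


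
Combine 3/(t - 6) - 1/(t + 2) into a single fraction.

Common denominator (t - 6)(t + 2). Numerator: 3(t + 2) - 1(t - 6) = (3t + 6) - (t - 6) = 2t + 12
Result: (2t + 12)/[(t - 6)(t + 2)]


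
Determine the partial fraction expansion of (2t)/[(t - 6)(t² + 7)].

At t=6: P = (2·6 + 0)/(6² + 7) = 12/43. Q = -P = -12/43, R = 2 - 6·P = 14/43
Result: (12/43)/(t - 6) - ((12/43)t - 14/43)/(t² + 7)


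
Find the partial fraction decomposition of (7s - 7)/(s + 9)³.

(7s - 7) = P(s + 9)² + Q(s + 9) + R. At s = -9: R = 7·(-9) - 7 = -70. Coefficients: P = 0, Q = 7
Result: 7/(s + 9)² - 70/(s + 9)³


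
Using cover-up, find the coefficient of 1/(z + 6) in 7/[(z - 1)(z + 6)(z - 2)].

Cover (z + 6), set z=-6: 7/[(-6 - 1)(-6 - 2)] = 1/8


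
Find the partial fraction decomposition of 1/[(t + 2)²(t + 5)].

Cover-up at t=-5: C = 1/(-5 + 2)² = 1/9. Cover-up at t=-2: B = 1/(-2 + 5) = 1/3. Comparing t² coeff: A = -C = -1/9
Result: (-1/9)/(t + 2) + (1/3)/(t + 2)² + (1/9)/(t + 5)


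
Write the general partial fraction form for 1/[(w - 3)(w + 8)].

Distinct linear factors: A/(w - 3) + B/(w + 8)


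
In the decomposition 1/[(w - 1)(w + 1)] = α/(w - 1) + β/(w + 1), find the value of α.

Cover-up at w = 1: α = 1/(1 + 1) = 1/2


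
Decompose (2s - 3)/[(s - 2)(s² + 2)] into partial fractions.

At s=2: A = (2·2 - 3)/(2² + 2) = 1/6. B = -A = -1/6, C = 2 - 2·A = 5/3
Result: (1/6)/(s - 2) - ((1/6)s - 5/3)/(s² + 2)


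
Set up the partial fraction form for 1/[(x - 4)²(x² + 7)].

Repeated linear + quadratic: A/(x - 4) + B/(x - 4)² + (Cx + D)/(x² + 7)


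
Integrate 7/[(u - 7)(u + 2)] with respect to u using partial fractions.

Decompose: 7/[(u - 7)(u + 2)] = (7/9)/(u - 7) - (7/9)/(u + 2). Integrate each term: (7/9) ln|(u - 7)| - (7/9) ln|(u + 2)| + C


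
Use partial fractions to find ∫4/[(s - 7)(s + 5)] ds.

Decompose: 4/[(s - 7)(s + 5)] = (1/3)/(s - 7) - (1/3)/(s + 5). Integrate each term: (1/3) ln|(s - 7)| - (1/3) ln|(s + 5)| + C


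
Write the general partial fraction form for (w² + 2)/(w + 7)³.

Repeated linear factor (power 3): A/(w + 7) + B/(w + 7)² + C/(w + 7)³


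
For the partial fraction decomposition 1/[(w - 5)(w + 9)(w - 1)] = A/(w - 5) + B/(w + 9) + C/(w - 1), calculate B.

Cover-up at w = -9: B = 1/[(-9 - 5)(-9 - 1)] = 1/[(-14)(-10)] = 1/140


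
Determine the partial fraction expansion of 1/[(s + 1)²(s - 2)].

Cover-up at s=2: γ = 1/(2 + 1)² = 1/9. Cover-up at s=-1: β = 1/(-1 - 2) = -1/3. Comparing s² coeff: α = -γ = -1/9
Result: (-1/9)/(s + 1) - (1/3)/(s + 1)² + (1/9)/(s - 2)


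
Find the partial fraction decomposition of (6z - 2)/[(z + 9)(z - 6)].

At z=-9: A = (6·(-9) - 2)/(-9 - 6) = 56/15. At z=6: B = (6·6 - 2)/(6 + 9) = 34/15
Result: (56/15)/(z + 9) + (34/15)/(z - 6)


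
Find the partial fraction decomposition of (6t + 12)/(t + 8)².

(6t + 12) = P(t + 8) + Q. At t = -8: Q = 6·(-8) + 12 = -36. Coeff of t: P = 6
Result: 6/(t + 8) - 36/(t + 8)²


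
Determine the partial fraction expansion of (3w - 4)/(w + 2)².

(3w - 4) = α(w + 2) + β. At w = -2: β = 3·(-2) - 4 = -10. Coeff of w: α = 3
Result: 3/(w + 2) - 10/(w + 2)²


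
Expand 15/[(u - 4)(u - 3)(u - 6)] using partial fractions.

Using cover-up method: α = -15/2, β = 5, γ = 5/2
Result: (-15/2)/(u - 4) + 5/(u - 3) + (5/2)/(u - 6)


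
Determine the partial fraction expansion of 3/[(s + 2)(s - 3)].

3/(s + 2)(s - 3) = P/(s + 2) + Q/(s - 3). P = 3/(-2 - 3) = -3/5, Q = 3/(3 + 2) = 3/5
Result: (-3/5)/(s + 2) + (3/5)/(s - 3)


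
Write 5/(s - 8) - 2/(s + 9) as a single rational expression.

Common denominator (s - 8)(s + 9). Numerator: 5(s + 9) - 2(s - 8) = (5s + 45) - (2s - 16) = 3s + 61
Result: (3s + 61)/[(s - 8)(s + 9)]


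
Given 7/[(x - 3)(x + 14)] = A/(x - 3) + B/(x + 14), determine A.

Cover-up at x = 3: A = 7/(3 + 14) = 7/17


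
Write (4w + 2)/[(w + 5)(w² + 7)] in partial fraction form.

At w=-5: A = (4·(-5) + 2)/((-5)² + 7) = -9/16. B = -A = 9/16, C = 4 - (-5)·A = 19/16
Result: (-9/16)/(w + 5) + ((9/16)w + 19/16)/(w² + 7)


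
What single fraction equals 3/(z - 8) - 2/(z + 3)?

Common denominator (z - 8)(z + 3). Numerator: 3(z + 3) - 2(z - 8) = (3z + 9) - (2z - 16) = z + 25
Result: (z + 25)/[(z - 8)(z + 3)]


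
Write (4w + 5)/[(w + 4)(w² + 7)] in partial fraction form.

At w=-4: α = (4·(-4) + 5)/((-4)² + 7) = -11/23. β = -α = 11/23, γ = 4 - (-4)·α = 48/23
Result: (-11/23)/(w + 4) + ((11/23)w + 48/23)/(w² + 7)


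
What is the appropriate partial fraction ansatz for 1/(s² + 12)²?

Repeated quadratic factor: (As + B)/(s² + 12) + (Cs + D)/(s² + 12)²


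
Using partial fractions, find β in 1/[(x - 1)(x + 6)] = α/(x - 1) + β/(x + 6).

Cover-up at x = -6: β = 1/(-6 - 1) = -1/7


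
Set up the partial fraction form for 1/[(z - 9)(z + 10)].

Distinct linear factors: A/(z - 9) + B/(z + 10)


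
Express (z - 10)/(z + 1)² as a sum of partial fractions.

(z - 10) = P(z + 1) + Q. At z = -1: Q = 1·(-1) - 10 = -11. Coeff of z: P = 1
Result: 1/(z + 1) - 11/(z + 1)²


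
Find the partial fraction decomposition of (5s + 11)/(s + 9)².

(5s + 11) = P(s + 9) + Q. At s = -9: Q = 5·(-9) + 11 = -34. Coeff of s: P = 5
Result: 5/(s + 9) - 34/(s + 9)²


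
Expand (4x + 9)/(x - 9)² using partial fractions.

(4x + 9) = A(x - 9) + B. At x = 9: B = 4·9 + 9 = 45. Coeff of x: A = 4
Result: 4/(x - 9) + 45/(x - 9)²


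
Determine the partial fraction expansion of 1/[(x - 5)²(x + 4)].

Cover-up at x=-4: γ = 1/(-4 - 5)² = 1/81. Cover-up at x=5: β = 1/(5 + 4) = 1/9. Comparing x² coeff: α = -γ = -1/81
Result: (-1/81)/(x - 5) + (1/9)/(x - 5)² + (1/81)/(x + 4)


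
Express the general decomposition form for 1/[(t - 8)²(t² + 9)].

Repeated linear + quadratic: P/(t - 8) + Q/(t - 8)² + (Rt + S)/(t² + 9)


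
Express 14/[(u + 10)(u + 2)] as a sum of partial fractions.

14/(u + 10)(u + 2) = A/(u + 10) + B/(u + 2). A = 14/(-10 + 2) = -7/4, B = 14/(-2 + 10) = 7/4
Result: (-7/4)/(u + 10) + (7/4)/(u + 2)


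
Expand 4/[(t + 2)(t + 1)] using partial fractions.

4/(t + 2)(t + 1) = α/(t + 2) + β/(t + 1). α = 4/(-2 + 1) = -4, β = 4/(-1 + 2) = 4
Result: -4/(t + 2) + 4/(t + 1)


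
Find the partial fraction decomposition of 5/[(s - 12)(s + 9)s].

Using cover-up method: P = 5/252, Q = 5/189, R = -5/108
Result: (5/252)/(s - 12) + (5/189)/(s + 9) - (5/108)/s


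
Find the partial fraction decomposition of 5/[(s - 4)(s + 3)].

5/(s - 4)(s + 3) = A/(s - 4) + B/(s + 3). A = 5/(4 + 3) = 5/7, B = 5/(-3 - 4) = -5/7
Result: (5/7)/(s - 4) - (5/7)/(s + 3)


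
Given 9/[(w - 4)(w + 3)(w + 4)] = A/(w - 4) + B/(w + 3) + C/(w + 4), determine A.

Cover-up at w = 4: A = 9/[(4 + 3)(4 + 4)] = 9/[(7)(8)] = 9/56


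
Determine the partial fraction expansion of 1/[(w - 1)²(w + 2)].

Cover-up at w=-2: R = 1/(-2 - 1)² = 1/9. Cover-up at w=1: Q = 1/(1 + 2) = 1/3. Comparing w² coeff: P = -R = -1/9
Result: (-1/9)/(w - 1) + (1/3)/(w - 1)² + (1/9)/(w + 2)


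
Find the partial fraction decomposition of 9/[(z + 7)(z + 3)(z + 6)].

Using cover-up method: α = 9/4, β = 3/4, γ = -3
Result: (9/4)/(z + 7) + (3/4)/(z + 3) - 3/(z + 6)


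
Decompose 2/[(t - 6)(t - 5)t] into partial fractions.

Using cover-up method: P = 1/3, Q = -2/5, R = 1/15
Result: (1/3)/(t - 6) - (2/5)/(t - 5) + (1/15)/t


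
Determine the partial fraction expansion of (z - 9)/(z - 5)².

(z - 9) = A(z - 5) + B. At z = 5: B = 1·5 - 9 = -4. Coeff of z: A = 1
Result: 1/(z - 5) - 4/(z - 5)²


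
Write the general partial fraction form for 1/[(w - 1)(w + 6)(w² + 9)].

Two linear + quadratic: P/(w - 1) + Q/(w + 6) + (Rw + S)/(w² + 9)


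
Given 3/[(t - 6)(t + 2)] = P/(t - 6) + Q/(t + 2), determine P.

Cover-up at t = 6: P = 3/(6 + 2) = 3/8


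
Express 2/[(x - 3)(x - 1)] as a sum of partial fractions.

2/(x - 3)(x - 1) = α/(x - 3) + β/(x - 1). α = 2/(3 - 1) = 1, β = 2/(1 - 3) = -1
Result: 1/(x - 3) - 1/(x - 1)


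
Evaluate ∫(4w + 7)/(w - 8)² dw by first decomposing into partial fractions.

Decompose: A = 4, B = 4·8 + 7 = 39, so (4w + 7)/(w - 8)² = 4/(w - 8) + 39/(w - 8)². Integrate: ∫ A/(w - 8) dw = 4 ln|(w - 8)|; ∫ B/(w - 8)² dw = -39/(w - 8). Sum: 4 ln|(w - 8)| - 39/(w - 8) + C


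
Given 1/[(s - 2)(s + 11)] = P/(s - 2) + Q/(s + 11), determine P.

Cover-up at s = 2: P = 1/(2 + 11) = 1/13


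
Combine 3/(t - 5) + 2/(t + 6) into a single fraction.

Common denominator (t - 5)(t + 6). Numerator: 3(t + 6) + 2(t - 5) = (3t + 18) + (2t - 10) = 5t + 8
Result: (5t + 8)/[(t - 5)(t + 6)]


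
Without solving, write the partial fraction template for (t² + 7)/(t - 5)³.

Repeated linear factor (power 3): P/(t - 5) + Q/(t - 5)² + R/(t - 5)³


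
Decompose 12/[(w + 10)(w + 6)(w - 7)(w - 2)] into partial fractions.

Using Heaviside cover-up: (-1/68)/(w + 10) + (3/104)/(w + 6) + (12/1105)/(w - 7) - (1/40)/(w - 2)


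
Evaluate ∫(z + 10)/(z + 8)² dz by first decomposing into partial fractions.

Decompose: A = 1, B = 1·(-8) + 10 = 2, so (z + 10)/(z + 8)² = 1/(z + 8) + 2/(z + 8)². Integrate: ∫ A/(z + 8) dz = ln|(z + 8)|; ∫ B/(z + 8)² dz = -2/(z + 8). Sum: ln|(z + 8)| - 2/(z + 8) + C


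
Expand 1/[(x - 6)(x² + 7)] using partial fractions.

Cover-up at x = 6: α = 1/(6² + 7) = 1/43. Then β = -α = -1/43, γ = -α·(0 + 6) = -6/43
Result: (1/43)/(x - 6) - ((1/43)x + 6/43)/(x² + 7)


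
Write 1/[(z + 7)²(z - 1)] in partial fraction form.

Cover-up at z=1: R = 1/(1 + 7)² = 1/64. Cover-up at z=-7: Q = 1/(-7 - 1) = -1/8. Comparing z² coeff: P = -R = -1/64
Result: (-1/64)/(z + 7) - (1/8)/(z + 7)² + (1/64)/(z - 1)


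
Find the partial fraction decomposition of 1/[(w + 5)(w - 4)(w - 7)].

Using cover-up method: A = 1/108, B = -1/27, C = 1/36
Result: (1/108)/(w + 5) - (1/27)/(w - 4) + (1/36)/(w - 7)


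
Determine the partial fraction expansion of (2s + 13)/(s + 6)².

(2s + 13) = A(s + 6) + B. At s = -6: B = 2·(-6) + 13 = 1. Coeff of s: A = 2
Result: 2/(s + 6) + 1/(s + 6)²


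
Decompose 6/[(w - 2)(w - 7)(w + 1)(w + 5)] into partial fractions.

Using Heaviside cover-up: (-2/35)/(w - 2) + (1/80)/(w - 7) + (1/16)/(w + 1) - (1/56)/(w + 5)


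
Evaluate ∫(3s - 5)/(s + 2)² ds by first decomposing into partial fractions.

Decompose: A = 3, B = 3·(-2) - 5 = -11, so (3s - 5)/(s + 2)² = 3/(s + 2) - 11/(s + 2)². Integrate: ∫ A/(s + 2) ds = 3 ln|(s + 2)|; ∫ B/(s + 2)² ds = 11/(s + 2). Sum: 3 ln|(s + 2)| + 11/(s + 2) + C


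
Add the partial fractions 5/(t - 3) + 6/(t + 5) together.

Common denominator (t - 3)(t + 5). Numerator: 5(t + 5) + 6(t - 3) = (5t + 25) + (6t - 18) = 11t + 7
Result: (11t + 7)/[(t - 3)(t + 5)]


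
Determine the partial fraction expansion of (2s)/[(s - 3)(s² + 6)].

At s=3: A = (2·3 + 0)/(3² + 6) = 2/5. B = -A = -2/5, C = 2 - 3·A = 4/5
Result: (2/5)/(s - 3) - ((2/5)s - 4/5)/(s² + 6)


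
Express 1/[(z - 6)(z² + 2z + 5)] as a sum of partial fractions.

Cover-up at z = 6: A = 1/(6² + 2·6 + 5) = 1/53. Then B = -A = -1/53, C = -A·(2 + 6) = -8/53
Result: (1/53)/(z - 6) - ((1/53)z + 8/53)/(z² + 2z + 5)


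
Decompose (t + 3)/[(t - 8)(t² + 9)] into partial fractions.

At t=8: α = (1·8 + 3)/(8² + 9) = 11/73. β = -α = -11/73, γ = 1 - 8·α = -15/73
Result: (11/73)/(t - 8) - ((11/73)t + 15/73)/(t² + 9)


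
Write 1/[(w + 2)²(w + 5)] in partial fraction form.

Cover-up at w=-5: γ = 1/(-5 + 2)² = 1/9. Cover-up at w=-2: β = 1/(-2 + 5) = 1/3. Comparing w² coeff: α = -γ = -1/9
Result: (-1/9)/(w + 2) + (1/3)/(w + 2)² + (1/9)/(w + 5)


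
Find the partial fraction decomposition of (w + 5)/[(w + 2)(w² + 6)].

At w=-2: A = (1·(-2) + 5)/((-2)² + 6) = 3/10. B = -A = -3/10, C = 1 - (-2)·A = 8/5
Result: (3/10)/(w + 2) - ((3/10)w - 8/5)/(w² + 6)


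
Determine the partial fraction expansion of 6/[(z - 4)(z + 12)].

6/(z - 4)(z + 12) = A/(z - 4) + B/(z + 12). A = 6/(4 + 12) = 3/8, B = 6/(-12 - 4) = -3/8
Result: (3/8)/(z - 4) - (3/8)/(z + 12)


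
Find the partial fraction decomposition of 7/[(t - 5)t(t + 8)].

Using cover-up method: P = 7/65, Q = -7/40, R = 7/104
Result: (7/65)/(t - 5) - (7/40)/t + (7/104)/(t + 8)


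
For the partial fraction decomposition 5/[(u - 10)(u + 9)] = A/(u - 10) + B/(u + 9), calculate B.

Cover-up at u = -9: B = 5/(-9 - 10) = -5/19


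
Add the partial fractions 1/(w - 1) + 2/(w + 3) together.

Common denominator (w - 1)(w + 3). Numerator: 1(w + 3) + 2(w - 1) = (w + 3) + (2w - 2) = 3w + 1
Result: (3w + 1)/[(w - 1)(w + 3)]


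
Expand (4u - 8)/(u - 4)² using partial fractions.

(4u - 8) = A(u - 4) + B. At u = 4: B = 4·4 - 8 = 8. Coeff of u: A = 4
Result: 4/(u - 4) + 8/(u - 4)²


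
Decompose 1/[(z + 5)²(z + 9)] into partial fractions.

Cover-up at z=-9: R = 1/(-9 + 5)² = 1/16. Cover-up at z=-5: Q = 1/(-5 + 9) = 1/4. Comparing z² coeff: P = -R = -1/16
Result: (-1/16)/(z + 5) + (1/4)/(z + 5)² + (1/16)/(z + 9)


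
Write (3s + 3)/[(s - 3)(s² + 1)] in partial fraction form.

At s=3: P = (3·3 + 3)/(3² + 1) = 6/5. Q = -P = -6/5, R = 3 - 3·P = -3/5
Result: (6/5)/(s - 3) - ((6/5)s + 3/5)/(s² + 1)


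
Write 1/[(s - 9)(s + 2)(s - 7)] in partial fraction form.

Using cover-up method: A = 1/22, B = 1/99, C = -1/18
Result: (1/22)/(s - 9) + (1/99)/(s + 2) - (1/18)/(s - 7)


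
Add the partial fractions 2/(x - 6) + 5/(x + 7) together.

Common denominator (x - 6)(x + 7). Numerator: 2(x + 7) + 5(x - 6) = (2x + 14) + (5x - 30) = 7x - 16
Result: (7x - 16)/[(x - 6)(x + 7)]


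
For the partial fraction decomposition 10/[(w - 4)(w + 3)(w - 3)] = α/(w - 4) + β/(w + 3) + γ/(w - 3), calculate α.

Cover-up at w = 4: α = 10/[(4 + 3)(4 - 3)] = 10/[(7)(1)] = 10/7


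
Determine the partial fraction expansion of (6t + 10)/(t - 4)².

(6t + 10) = α(t - 4) + β. At t = 4: β = 6·4 + 10 = 34. Coeff of t: α = 6
Result: 6/(t - 4) + 34/(t - 4)²


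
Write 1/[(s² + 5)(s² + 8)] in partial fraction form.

Coefficient matching gives A = C = 0, B = 1/(8-5) = 1/3, D = -B = -1/3
Result: (1/3)/(s² + 5) - (1/3)/(s² + 8)


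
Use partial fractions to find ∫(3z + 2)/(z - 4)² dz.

Decompose: A = 3, B = 3·4 + 2 = 14, so (3z + 2)/(z - 4)² = 3/(z - 4) + 14/(z - 4)². Integrate: ∫ A/(z - 4) dz = 3 ln|(z - 4)|; ∫ B/(z - 4)² dz = -14/(z - 4). Sum: 3 ln|(z - 4)| - 14/(z - 4) + C


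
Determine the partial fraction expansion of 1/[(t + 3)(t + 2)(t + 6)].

Using cover-up method: A = -1/3, B = 1/4, C = 1/12
Result: (-1/3)/(t + 3) + (1/4)/(t + 2) + (1/12)/(t + 6)
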